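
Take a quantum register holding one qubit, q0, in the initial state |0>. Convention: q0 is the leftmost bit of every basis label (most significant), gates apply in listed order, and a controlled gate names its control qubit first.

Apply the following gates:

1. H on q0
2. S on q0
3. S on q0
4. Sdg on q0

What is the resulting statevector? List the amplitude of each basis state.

After the circuit, the state carries amplitude sqrt(2)/2 on |0>, sqrt(2)*I/2 on |1>.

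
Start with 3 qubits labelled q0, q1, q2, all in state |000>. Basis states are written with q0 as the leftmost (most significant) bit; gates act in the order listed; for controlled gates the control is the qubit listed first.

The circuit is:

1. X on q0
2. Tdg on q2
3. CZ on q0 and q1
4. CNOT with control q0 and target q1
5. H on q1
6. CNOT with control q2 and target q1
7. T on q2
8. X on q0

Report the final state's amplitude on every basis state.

The final amplitudes are sqrt(2)/2 on |000>, -sqrt(2)/2 on |010>, and 0 on every other basis state.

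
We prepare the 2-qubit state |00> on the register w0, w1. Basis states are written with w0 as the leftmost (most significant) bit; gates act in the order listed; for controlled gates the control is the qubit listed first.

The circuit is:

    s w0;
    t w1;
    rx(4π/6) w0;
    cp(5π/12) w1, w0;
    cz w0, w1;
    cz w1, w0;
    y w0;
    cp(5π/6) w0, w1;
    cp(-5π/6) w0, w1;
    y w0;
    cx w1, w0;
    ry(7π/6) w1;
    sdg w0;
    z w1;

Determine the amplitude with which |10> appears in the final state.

The final state's coefficient on |10> equals -sqrt(6)/8 + 3*sqrt(2)/8. Key observation: the block from step 7 through step 10 cancels to the identity and can be dropped.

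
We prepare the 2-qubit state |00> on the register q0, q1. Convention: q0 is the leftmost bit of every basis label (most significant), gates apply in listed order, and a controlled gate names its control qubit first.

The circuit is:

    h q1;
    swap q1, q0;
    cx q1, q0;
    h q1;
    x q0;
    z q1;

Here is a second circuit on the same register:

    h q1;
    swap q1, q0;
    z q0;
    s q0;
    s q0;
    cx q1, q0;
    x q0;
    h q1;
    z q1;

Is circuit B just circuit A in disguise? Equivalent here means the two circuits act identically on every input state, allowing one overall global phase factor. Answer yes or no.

Yes, they are equivalent — the unitaries differ by at most a global phase.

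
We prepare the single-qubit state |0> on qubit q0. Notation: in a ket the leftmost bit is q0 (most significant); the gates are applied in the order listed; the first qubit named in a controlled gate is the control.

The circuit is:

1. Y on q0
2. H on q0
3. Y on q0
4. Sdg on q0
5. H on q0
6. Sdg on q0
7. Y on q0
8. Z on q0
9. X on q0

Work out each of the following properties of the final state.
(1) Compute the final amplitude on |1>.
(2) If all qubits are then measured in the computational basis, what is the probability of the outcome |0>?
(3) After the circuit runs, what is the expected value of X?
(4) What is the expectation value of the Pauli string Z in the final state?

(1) |1> carries amplitude 1/2 + I/2 in the final state.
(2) A full measurement returns |0> with probability 1/2.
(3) In the final state, X has expectation 1.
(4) The observable Z averages to 0.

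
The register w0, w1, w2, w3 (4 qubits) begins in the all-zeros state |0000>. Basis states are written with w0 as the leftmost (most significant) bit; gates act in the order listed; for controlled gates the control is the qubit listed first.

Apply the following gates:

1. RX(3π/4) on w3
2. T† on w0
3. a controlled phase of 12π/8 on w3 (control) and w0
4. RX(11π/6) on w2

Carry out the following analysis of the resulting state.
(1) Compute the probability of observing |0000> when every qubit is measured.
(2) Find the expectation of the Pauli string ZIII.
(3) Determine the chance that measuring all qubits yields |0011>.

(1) Outcome |0000> occurs with probability -sqrt(2)/8 - sqrt(6)/16 + sqrt(3)/8 + 1/4.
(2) The expectation value of ZIII is 1.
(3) The probability of measuring |0011> is -sqrt(3)/8 - sqrt(6)/16 + sqrt(2)/8 + 1/4.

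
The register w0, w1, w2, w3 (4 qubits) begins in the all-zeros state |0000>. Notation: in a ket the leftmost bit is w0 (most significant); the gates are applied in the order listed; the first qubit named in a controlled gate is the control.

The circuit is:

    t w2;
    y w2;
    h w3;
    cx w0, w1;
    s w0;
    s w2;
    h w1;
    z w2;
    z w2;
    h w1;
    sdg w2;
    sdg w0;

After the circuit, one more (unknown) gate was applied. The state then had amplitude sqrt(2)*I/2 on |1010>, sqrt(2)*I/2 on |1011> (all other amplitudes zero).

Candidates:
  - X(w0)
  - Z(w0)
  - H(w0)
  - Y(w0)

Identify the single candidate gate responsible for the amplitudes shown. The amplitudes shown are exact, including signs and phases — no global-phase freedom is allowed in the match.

The unique candidate consistent with the amplitudes is X(w0).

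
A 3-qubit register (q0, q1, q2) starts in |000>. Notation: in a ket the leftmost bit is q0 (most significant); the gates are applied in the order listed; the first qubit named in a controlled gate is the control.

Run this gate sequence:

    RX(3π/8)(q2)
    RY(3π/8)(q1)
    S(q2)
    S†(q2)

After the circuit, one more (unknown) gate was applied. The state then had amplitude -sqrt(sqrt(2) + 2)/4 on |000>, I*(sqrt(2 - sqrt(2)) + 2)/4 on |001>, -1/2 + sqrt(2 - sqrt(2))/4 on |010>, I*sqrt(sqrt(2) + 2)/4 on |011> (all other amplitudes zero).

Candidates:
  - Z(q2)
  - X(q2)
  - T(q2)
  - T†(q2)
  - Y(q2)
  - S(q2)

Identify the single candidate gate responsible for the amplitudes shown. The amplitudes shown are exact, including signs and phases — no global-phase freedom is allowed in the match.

The unique candidate consistent with the amplitudes is Y(q2). Key observation: gates 3-4 undo each other exactly, leaving only the rest of the circuit to track.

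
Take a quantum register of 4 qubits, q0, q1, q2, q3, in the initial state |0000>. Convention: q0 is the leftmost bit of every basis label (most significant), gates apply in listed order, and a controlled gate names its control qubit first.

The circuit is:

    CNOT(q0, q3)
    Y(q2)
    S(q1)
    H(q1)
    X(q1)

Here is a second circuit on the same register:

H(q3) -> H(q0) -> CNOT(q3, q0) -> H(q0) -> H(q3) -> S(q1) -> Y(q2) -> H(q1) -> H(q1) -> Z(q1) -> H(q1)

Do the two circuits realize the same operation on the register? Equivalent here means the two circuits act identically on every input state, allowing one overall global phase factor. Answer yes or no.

Yes, they are equivalent — the unitaries differ by at most a global phase.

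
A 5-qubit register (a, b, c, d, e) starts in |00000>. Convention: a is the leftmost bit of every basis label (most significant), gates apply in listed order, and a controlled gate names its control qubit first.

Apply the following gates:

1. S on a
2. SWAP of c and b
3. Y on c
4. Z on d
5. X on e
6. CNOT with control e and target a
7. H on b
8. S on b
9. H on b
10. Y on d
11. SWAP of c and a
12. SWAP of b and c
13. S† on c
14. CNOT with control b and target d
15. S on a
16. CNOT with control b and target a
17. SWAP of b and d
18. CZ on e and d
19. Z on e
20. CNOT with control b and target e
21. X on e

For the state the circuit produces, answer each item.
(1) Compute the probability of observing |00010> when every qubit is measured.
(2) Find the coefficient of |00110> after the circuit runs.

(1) The probability of measuring |00010> is 1/2.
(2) |00110> carries amplitude -1/2 + I/2 in the final state.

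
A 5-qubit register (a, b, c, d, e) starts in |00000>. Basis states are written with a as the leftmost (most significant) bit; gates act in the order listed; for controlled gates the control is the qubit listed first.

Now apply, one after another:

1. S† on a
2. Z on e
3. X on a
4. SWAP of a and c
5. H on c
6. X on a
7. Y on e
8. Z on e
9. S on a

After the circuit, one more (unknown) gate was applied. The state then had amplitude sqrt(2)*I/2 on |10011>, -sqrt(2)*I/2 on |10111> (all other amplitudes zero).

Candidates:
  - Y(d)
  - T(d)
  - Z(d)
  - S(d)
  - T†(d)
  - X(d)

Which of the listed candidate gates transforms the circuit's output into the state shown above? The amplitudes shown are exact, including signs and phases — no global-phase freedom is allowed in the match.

The applied gate was Y(d).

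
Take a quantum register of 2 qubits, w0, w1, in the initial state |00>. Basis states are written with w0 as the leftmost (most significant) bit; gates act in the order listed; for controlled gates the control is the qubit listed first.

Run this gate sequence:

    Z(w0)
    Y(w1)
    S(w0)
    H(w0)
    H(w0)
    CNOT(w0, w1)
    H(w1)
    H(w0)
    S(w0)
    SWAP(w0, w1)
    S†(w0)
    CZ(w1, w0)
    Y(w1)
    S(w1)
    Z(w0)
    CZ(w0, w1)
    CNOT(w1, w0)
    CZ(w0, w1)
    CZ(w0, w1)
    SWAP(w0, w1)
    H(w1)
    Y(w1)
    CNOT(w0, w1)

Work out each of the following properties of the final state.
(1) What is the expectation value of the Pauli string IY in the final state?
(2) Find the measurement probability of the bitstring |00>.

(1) In the final state, IY has expectation -1.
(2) Outcome |00> occurs with probability 1/4.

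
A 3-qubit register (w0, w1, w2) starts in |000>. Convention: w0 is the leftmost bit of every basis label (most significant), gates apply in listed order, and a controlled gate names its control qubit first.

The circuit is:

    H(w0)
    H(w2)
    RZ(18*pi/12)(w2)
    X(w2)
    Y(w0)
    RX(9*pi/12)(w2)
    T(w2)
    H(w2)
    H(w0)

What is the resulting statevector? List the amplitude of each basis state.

The resulting statevector has amplitude -sqrt(2 - sqrt(2))/4 + sqrt(sqrt(2) + 2)/4 + sqrt(2 - sqrt(2))*exp(I*pi/4)/4 + sqrt(sqrt(2) + 2)*exp(I*pi/4)/4 on |100>, -sqrt(sqrt(2) + 2)/4 + sqrt(2 - sqrt(2))/4 + sqrt(2 - sqrt(2))*exp(I*pi/4)/4 + sqrt(sqrt(2) + 2)*exp(I*pi/4)/4 on |101>, and 0 on every other basis state.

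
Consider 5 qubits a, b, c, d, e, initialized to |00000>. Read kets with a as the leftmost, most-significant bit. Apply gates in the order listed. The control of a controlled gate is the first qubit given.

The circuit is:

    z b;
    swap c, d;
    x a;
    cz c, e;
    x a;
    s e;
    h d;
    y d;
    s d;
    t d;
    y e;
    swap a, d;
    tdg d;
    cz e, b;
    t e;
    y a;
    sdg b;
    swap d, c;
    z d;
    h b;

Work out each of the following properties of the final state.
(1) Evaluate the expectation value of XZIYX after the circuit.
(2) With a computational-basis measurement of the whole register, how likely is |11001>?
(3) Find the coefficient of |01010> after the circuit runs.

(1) The expectation value of XZIYX is 0.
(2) The probability of measuring |11001> is 1/4.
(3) The amplitude on |01010> is 0.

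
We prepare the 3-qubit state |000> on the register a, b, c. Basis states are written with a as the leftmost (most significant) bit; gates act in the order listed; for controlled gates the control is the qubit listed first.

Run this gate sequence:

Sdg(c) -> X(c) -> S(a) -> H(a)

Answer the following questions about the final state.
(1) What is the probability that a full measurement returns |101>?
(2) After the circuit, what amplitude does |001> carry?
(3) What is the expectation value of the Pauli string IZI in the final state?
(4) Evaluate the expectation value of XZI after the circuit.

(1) The probability of measuring |101> is 1/2.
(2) The amplitude on |001> is sqrt(2)/2.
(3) The expectation value of IZI is 1.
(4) In the final state, XZI has expectation 1.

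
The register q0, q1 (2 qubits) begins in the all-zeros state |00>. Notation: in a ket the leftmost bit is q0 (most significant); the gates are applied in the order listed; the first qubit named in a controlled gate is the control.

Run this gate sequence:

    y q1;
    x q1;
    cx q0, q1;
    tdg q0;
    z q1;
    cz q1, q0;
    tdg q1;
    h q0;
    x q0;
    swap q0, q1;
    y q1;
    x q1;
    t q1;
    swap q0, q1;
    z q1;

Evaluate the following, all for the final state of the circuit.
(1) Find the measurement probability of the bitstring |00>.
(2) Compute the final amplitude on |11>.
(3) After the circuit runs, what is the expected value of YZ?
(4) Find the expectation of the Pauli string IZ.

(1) Outcome |00> occurs with probability 1/2.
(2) The amplitude on |11> is 0.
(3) The expectation value of YZ is -sqrt(2)/2.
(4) The observable IZ averages to 1.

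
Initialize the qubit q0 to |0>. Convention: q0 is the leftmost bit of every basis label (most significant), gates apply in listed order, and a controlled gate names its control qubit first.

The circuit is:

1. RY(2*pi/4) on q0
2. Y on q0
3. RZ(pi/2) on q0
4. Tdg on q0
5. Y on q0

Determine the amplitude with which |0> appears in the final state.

The final state's coefficient on |0> equals sqrt(2)/2.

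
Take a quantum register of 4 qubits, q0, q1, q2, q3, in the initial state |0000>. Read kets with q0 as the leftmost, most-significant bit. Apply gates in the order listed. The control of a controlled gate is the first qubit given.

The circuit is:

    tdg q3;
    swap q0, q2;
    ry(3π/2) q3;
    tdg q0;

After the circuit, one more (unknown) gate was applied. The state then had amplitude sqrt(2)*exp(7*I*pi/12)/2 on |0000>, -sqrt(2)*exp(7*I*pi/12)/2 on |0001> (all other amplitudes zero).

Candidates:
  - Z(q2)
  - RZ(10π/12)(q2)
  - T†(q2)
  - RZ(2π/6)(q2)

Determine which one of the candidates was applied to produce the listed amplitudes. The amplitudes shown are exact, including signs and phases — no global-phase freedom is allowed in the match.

The unique candidate consistent with the amplitudes is RZ(10π/12)(q2).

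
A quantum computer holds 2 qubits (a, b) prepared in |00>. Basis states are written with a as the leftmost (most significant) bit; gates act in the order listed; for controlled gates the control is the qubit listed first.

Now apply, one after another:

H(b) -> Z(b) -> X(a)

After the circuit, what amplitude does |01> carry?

The amplitude on |01> is 0.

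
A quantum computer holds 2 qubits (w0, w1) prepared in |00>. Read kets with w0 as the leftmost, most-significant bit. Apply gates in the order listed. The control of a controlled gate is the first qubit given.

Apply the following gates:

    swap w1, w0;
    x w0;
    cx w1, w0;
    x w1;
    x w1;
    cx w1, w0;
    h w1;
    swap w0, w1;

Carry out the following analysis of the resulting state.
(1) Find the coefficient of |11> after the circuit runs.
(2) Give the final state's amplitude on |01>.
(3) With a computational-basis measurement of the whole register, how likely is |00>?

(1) The final state's coefficient on |11> equals sqrt(2)/2. Key observation: steps 3-6 multiply out to the identity, so the circuit reduces to the remaining gates.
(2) The amplitude on |01> is sqrt(2)/2.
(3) Outcome |00> occurs with probability 0.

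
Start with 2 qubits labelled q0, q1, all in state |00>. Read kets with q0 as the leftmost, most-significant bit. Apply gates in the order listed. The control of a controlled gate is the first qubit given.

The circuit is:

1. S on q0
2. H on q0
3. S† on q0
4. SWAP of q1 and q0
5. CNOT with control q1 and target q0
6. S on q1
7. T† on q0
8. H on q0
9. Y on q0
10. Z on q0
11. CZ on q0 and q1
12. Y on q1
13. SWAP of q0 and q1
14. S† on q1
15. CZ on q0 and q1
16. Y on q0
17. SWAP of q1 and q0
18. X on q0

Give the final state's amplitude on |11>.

The amplitude on |11> is exp(I*pi/4)/2.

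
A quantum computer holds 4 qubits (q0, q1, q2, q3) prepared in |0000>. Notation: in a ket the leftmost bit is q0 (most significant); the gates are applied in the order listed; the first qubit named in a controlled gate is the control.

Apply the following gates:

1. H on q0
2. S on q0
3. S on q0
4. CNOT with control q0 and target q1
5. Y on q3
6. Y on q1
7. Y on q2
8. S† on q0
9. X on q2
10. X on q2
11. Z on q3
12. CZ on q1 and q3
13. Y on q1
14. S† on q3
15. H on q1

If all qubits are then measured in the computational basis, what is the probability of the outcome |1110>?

A full measurement returns |1110> with probability 0. Key observation: gates 9-10 undo each other exactly, leaving only the rest of the circuit to track.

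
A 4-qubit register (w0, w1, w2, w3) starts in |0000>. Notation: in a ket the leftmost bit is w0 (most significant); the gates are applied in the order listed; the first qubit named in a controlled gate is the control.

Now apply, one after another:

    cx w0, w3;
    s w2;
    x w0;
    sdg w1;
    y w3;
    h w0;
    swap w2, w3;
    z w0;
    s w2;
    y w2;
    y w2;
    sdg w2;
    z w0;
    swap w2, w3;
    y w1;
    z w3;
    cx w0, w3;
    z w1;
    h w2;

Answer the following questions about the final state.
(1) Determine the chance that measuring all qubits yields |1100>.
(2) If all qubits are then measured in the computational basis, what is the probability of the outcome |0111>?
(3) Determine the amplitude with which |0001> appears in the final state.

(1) The probability of measuring |1100> is 1/4. Key observation: gates 7-14 undo each other exactly, leaving only the rest of the circuit to track.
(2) A full measurement returns |0111> with probability 1/4.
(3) |0001> carries amplitude 0 in the final state.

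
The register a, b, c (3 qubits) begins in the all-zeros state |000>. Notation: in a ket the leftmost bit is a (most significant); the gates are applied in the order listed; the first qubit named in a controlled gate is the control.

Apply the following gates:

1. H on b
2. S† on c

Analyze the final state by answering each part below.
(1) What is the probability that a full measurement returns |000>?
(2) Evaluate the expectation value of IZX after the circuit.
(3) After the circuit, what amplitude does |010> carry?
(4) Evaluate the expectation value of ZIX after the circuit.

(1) Outcome |000> occurs with probability 1/2.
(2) In the final state, IZX has expectation 0.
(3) The amplitude on |010> is sqrt(2)/2.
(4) The observable ZIX averages to 0.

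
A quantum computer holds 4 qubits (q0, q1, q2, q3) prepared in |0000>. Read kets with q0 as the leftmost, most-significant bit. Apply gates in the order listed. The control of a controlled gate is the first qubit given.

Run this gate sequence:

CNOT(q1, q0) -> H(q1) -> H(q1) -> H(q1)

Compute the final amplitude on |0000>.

|0000> carries amplitude sqrt(2)/2 in the final state. Key observation: steps 2-3 multiply out to the identity, so the circuit reduces to the remaining gates.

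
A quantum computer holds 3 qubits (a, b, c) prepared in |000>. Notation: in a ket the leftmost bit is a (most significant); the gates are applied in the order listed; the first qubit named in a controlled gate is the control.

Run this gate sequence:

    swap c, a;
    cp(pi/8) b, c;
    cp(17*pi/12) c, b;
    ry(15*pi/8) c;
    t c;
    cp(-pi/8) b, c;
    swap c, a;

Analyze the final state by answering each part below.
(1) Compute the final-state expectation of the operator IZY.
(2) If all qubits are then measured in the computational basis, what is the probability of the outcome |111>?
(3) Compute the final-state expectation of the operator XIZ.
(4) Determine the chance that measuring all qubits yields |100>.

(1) The observable IZY averages to 0.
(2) Outcome |111> occurs with probability 0.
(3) The expectation value of XIZ is -sqrt(4 - 2*sqrt(2))/4.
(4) A full measurement returns |100> with probability sin(pi/16)**2.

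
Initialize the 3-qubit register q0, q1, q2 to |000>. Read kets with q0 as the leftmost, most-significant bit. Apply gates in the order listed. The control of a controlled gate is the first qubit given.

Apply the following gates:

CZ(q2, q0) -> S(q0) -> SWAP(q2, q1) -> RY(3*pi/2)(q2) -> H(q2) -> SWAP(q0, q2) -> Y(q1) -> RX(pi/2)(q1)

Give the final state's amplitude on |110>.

|110> carries amplitude -sqrt(2)*I/2 in the final state.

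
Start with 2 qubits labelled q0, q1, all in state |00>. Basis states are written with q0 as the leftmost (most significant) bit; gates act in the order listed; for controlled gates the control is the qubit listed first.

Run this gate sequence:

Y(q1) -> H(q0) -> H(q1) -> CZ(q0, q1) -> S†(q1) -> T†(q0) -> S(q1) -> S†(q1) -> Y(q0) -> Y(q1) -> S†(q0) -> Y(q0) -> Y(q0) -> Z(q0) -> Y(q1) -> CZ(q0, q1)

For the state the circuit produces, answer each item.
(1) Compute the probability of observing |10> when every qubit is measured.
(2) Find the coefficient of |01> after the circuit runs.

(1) Outcome |10> occurs with probability 1/4. Key observation: the block from step 7 through step 8 cancels to the identity and can be dropped.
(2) The final state's coefficient on |01> equals -exp(I*pi/4)/2.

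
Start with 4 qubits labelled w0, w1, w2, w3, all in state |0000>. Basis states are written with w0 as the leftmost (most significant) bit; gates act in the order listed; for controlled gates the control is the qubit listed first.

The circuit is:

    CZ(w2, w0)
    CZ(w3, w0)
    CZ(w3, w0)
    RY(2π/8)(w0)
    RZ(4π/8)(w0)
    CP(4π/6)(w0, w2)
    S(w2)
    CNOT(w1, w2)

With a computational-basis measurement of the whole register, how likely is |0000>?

Outcome |0000> occurs with probability sqrt(2)/4 + 1/2. Key observation: gates 2-3 undo each other exactly, leaving only the rest of the circuit to track.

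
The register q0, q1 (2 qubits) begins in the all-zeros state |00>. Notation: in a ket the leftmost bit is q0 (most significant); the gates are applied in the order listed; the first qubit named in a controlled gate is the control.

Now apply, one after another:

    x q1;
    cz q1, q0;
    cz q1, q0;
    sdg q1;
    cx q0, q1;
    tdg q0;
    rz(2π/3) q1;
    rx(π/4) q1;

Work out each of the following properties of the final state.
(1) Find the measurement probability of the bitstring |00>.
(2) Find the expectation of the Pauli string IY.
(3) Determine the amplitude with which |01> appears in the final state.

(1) A full measurement returns |00> with probability 1/2 - sqrt(2)/4. Key observation: the block from step 2 through step 3 cancels to the identity and can be dropped.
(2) The observable IY averages to sqrt(2)/2.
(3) |01> carries amplitude -sqrt(sqrt(2) + 2)*exp(5*I*pi/6)/2 in the final state.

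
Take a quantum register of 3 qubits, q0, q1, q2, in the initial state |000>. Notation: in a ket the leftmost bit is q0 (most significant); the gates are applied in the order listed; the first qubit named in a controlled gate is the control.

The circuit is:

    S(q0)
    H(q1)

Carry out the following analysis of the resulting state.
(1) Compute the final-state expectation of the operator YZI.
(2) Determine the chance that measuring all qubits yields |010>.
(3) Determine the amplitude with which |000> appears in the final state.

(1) In the final state, YZI has expectation 0.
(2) The probability of measuring |010> is 1/2.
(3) The final state's coefficient on |000> equals sqrt(2)/2.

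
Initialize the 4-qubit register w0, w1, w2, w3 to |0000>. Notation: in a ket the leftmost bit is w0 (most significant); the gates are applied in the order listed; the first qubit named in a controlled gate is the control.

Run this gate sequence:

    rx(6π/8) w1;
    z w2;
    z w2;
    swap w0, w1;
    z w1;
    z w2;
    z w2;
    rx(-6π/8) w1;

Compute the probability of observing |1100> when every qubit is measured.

The probability of measuring |1100> is sqrt(2)/4 + 3/8.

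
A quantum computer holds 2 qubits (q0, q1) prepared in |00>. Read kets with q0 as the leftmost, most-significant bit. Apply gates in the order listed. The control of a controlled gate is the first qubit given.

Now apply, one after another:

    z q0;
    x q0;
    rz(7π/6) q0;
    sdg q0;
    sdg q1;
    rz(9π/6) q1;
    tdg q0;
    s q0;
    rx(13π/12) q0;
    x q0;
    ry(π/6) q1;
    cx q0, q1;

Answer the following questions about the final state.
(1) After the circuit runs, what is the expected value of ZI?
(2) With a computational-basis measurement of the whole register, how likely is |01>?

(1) The expectation value of ZI is -sqrt(6)/4 - sqrt(2)/4.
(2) The probability of measuring |01> is -sqrt(3)/8 - sqrt(6)/32 + sqrt(2)/32 + 1/4.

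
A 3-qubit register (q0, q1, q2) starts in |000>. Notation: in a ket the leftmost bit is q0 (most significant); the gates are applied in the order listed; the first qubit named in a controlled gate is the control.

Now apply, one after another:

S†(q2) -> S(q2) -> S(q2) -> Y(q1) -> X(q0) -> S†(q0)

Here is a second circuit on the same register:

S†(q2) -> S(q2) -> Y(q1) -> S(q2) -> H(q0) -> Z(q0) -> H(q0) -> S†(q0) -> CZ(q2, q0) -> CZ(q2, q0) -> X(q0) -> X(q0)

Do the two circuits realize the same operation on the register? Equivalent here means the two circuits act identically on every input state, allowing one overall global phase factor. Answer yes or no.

Yes: on every input state the two circuits agree up to one overall phase factor.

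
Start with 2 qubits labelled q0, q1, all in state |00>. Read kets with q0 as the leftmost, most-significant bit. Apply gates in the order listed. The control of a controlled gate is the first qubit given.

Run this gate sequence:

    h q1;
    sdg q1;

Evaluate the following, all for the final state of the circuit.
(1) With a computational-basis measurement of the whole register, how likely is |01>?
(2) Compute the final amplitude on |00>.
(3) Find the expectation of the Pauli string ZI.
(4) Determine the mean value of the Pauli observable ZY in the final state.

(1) A full measurement returns |01> with probability 1/2.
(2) The final state's coefficient on |00> equals sqrt(2)/2.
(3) The observable ZI averages to 1.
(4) In the final state, ZY has expectation -1.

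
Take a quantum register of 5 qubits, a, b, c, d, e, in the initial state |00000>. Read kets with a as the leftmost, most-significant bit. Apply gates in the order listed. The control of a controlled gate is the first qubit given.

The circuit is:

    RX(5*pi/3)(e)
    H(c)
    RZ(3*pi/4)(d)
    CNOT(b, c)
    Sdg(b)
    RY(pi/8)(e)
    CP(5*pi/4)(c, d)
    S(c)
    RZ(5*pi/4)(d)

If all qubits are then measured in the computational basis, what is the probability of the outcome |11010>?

Outcome |11010> occurs with probability 0.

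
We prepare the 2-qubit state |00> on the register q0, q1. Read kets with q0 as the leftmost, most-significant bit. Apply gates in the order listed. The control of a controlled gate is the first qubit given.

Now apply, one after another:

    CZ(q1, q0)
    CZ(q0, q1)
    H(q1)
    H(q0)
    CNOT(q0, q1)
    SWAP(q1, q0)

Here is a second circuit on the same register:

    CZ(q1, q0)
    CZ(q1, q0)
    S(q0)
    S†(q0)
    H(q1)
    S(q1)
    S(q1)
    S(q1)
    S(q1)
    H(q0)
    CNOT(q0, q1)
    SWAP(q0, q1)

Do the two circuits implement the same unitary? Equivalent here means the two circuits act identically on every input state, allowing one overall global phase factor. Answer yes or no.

Yes — the two circuits implement the same unitary up to a global phase.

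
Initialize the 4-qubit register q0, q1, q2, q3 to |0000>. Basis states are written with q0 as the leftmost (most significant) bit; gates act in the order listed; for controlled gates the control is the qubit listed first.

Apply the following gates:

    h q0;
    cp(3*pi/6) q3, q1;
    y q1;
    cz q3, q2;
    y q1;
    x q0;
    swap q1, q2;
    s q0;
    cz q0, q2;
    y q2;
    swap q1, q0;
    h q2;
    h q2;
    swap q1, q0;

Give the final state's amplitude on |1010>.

The amplitude on |1010> is -sqrt(2)/2. Key observation: gates 11-14 undo each other exactly, leaving only the rest of the circuit to track.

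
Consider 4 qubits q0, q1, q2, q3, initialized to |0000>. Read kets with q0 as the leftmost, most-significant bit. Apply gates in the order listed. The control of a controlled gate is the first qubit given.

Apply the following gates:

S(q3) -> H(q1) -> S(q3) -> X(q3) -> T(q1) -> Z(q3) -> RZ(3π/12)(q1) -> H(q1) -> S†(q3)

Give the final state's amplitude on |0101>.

The amplitude on |0101> is (1 - I)*exp(3*I*pi/8)/2.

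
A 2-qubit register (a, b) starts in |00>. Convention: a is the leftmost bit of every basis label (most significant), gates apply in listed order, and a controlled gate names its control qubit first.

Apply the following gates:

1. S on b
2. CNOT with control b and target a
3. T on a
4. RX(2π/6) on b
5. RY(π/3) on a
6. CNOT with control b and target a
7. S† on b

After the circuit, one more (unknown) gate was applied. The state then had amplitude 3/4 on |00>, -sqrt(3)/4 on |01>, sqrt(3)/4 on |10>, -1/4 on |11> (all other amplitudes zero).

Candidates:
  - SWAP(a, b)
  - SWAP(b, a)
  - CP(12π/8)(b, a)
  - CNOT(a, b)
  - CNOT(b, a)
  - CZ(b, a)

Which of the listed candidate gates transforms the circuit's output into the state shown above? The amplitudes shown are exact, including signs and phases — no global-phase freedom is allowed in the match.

It was CNOT(b, a) that produced the state shown.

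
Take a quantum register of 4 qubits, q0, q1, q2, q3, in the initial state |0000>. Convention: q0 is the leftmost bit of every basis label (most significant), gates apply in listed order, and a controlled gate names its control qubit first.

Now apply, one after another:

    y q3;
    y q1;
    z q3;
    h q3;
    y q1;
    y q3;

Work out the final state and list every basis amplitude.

The resulting statevector has amplitude sqrt(2)/2 on |0000>, sqrt(2)/2 on |0001>, and 0 on every other basis state.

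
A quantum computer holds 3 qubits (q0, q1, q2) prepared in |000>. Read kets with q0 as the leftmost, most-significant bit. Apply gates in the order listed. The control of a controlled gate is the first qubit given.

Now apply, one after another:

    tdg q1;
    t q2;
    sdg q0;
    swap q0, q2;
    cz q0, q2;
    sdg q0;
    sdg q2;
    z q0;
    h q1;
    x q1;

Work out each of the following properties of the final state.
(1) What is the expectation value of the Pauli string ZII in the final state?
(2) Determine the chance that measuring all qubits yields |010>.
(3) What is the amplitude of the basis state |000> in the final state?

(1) The observable ZII averages to 1.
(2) A full measurement returns |010> with probability 1/2.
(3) The amplitude on |000> is sqrt(2)/2.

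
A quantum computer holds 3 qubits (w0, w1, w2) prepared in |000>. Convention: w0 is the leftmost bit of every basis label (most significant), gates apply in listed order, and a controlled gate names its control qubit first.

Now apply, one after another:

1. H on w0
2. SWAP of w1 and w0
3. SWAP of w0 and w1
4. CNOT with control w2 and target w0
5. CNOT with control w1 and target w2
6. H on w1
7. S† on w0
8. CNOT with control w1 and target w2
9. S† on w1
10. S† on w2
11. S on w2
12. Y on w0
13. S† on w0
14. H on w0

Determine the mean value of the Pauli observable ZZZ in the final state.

In the final state, ZZZ has expectation -1.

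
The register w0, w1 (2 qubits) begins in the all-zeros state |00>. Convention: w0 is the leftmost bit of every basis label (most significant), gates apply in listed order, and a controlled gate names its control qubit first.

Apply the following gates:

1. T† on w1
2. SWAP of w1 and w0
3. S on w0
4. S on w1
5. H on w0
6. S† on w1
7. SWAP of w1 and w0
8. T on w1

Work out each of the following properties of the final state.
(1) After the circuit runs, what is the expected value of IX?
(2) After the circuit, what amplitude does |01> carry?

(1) The expectation value of IX is sqrt(2)/2.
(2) |01> carries amplitude sqrt(2)*exp(I*pi/4)/2 in the final state.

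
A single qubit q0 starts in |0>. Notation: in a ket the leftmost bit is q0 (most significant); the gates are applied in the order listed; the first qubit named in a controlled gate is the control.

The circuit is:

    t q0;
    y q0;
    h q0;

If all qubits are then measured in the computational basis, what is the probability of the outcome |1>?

A full measurement returns |1> with probability 1/2.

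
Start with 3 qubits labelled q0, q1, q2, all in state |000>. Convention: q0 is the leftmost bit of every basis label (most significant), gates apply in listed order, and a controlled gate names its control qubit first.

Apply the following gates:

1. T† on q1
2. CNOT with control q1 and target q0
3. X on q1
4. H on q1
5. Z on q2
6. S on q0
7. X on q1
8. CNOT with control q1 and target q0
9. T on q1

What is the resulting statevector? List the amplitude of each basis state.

The resulting statevector has amplitude -sqrt(2)/2 on |000>, sqrt(2)*exp(I*pi/4)/2 on |110>, and 0 on every other basis state.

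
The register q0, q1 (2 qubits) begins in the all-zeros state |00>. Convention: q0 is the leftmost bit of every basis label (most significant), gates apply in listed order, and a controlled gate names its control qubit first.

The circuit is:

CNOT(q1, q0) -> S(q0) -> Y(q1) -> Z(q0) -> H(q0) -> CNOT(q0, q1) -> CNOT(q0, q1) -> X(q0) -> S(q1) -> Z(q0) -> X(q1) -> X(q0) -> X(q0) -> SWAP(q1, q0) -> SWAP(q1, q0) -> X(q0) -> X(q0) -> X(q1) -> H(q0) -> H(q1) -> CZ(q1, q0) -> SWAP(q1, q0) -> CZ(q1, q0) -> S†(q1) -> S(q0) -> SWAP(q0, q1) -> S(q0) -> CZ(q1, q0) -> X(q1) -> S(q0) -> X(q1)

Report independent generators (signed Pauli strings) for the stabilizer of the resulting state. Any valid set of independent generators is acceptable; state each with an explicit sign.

One valid set of independent stabilizer generators is +IY, -ZI (any independent generating set of the same group is equally correct). Key observation: the block from step 11 through step 18 cancels to the identity and can be dropped.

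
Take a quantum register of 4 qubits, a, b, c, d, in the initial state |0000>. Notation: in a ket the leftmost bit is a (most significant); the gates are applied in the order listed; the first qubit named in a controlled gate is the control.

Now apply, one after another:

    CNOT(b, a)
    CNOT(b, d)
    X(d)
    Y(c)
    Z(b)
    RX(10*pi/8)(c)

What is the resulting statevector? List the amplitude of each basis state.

The final amplitudes are sqrt(sqrt(2) + 2)/2 on |0001>, -I*sqrt(2 - sqrt(2))/2 on |0011>, and 0 on every other basis state.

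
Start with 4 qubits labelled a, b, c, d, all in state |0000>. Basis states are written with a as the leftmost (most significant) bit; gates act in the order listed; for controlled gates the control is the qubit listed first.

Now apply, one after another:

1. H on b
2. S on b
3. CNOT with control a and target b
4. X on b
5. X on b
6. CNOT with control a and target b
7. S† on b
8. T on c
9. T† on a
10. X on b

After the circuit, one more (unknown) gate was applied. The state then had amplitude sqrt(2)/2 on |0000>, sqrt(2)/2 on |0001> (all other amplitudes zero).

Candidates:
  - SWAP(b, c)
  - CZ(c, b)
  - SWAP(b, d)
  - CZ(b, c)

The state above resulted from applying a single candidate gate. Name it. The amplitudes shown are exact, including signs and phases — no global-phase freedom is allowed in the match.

The unique candidate consistent with the amplitudes is SWAP(b, d). Key observation: steps 2-7 multiply out to the identity, so the circuit reduces to the remaining gates.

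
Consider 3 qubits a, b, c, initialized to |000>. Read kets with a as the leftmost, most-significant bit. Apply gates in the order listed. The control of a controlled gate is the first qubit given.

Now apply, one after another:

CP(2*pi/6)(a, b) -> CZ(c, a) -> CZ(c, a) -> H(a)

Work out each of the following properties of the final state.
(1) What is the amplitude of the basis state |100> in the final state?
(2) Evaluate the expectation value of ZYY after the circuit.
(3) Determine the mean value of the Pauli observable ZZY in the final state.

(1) |100> carries amplitude sqrt(2)/2 in the final state.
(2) The observable ZYY averages to 0.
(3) The expectation value of ZZY is 0.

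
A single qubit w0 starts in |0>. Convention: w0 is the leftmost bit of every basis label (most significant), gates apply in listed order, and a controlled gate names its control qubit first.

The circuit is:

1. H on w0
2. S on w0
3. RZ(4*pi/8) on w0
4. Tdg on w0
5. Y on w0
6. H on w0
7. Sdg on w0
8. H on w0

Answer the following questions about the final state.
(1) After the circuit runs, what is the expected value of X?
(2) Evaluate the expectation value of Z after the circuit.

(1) In the final state, X has expectation sqrt(2)/2.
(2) The observable Z averages to -sqrt(2)/2.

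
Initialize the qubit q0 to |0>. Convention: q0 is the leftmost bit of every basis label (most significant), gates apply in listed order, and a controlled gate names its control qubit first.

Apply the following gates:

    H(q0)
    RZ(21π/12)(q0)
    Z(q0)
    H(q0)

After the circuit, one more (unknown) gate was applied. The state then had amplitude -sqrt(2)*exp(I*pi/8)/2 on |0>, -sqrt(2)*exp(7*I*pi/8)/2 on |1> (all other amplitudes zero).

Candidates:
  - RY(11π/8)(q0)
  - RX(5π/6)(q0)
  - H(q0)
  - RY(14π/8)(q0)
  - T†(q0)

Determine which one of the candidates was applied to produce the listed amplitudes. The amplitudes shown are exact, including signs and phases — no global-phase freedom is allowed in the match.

The unique candidate consistent with the amplitudes is H(q0).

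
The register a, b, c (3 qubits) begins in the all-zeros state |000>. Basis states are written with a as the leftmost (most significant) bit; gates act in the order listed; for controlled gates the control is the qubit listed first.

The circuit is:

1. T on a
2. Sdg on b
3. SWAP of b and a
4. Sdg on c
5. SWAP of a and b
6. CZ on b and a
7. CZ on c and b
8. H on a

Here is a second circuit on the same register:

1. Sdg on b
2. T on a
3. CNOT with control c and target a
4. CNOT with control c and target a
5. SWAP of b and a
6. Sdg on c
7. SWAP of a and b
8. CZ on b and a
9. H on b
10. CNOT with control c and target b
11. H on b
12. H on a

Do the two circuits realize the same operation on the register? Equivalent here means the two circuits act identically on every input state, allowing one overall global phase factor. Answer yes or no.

Yes — the two circuits implement the same unitary up to a global phase.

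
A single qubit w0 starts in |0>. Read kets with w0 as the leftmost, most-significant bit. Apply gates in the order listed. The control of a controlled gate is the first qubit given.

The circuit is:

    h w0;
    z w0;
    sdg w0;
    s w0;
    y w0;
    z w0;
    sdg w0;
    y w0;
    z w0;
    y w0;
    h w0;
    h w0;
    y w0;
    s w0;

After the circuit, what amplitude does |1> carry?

The final state's coefficient on |1> equals sqrt(2)*I/2.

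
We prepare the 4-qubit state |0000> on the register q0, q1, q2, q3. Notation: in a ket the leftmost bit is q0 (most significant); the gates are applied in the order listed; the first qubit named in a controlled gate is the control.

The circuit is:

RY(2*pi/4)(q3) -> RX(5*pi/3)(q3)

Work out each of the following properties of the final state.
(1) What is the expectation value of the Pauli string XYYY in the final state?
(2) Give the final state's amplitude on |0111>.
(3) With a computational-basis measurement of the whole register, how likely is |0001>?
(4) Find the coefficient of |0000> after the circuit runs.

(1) The observable XYYY averages to 0.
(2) The final state's coefficient on |0111> equals 0.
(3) Outcome |0001> occurs with probability 1/2.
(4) The final state's coefficient on |0000> equals -sqrt(6)/4 - sqrt(2)*I/4.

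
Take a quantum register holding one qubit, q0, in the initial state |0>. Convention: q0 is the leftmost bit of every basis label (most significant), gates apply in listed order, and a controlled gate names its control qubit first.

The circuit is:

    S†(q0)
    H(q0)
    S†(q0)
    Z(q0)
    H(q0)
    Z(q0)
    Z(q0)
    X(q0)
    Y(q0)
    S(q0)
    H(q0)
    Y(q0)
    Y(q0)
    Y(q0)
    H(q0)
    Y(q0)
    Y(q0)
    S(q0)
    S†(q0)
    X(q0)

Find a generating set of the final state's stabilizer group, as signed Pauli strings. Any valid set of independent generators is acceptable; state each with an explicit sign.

The final state is stabilized by the group generated by +X; other independent generating sets are equally valid.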